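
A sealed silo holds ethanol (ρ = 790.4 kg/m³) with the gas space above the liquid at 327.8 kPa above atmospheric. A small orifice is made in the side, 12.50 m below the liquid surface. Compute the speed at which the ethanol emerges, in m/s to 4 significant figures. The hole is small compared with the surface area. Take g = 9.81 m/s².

v ≈ 32.78 m/s

Take point 1 at the surface (v₁ ≈ 0) and point 2 at the hole (at atmospheric pressure). Bernoulli: P₁ + ρg h = P_atm + ½ρv₂².
With P₁ − P_atm = 327800 Pa, v₂ = √(2gh + 2ΔP/ρ) = √(2·9.81·12.50 + 2·327800/790.4) = 32.78 m/s.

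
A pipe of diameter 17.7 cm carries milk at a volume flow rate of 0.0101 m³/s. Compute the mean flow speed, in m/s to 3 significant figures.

Q = 0.0101 m³/s = 0.0101 m³/s.
v = Q/A = 0.0101 / 0.0246 = 0.410 m/s.

v = 0.410 m/s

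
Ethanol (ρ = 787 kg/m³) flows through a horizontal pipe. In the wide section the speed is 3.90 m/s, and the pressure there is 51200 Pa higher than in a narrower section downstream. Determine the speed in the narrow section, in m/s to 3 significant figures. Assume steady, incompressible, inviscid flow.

v₂ ≈ 12.1 m/s

Along the level pipe P + ½ρv² is conserved, hence v₂² = v₁² + 2(P₁ − P₂)/ρ.
v₂ = √(3.90² + 2·51200/787) = √(15.2 + 130) = 12.1 m/s.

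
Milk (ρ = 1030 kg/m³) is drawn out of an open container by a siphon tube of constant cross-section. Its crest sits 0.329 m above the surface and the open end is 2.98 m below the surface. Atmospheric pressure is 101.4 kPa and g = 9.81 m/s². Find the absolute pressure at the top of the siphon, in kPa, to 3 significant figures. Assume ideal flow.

P_top ≈ 68.0 kPa

From the surface to the outlet (both open to atmosphere, surface at rest): v = √(2g·h_out) = √(2·9.81·2.98) = 7.65 m/s.
The bore is uniform, so the speed at the crest is the same v. Bernoulli surface→crest: P_atm = P_top + ½ρv² + ρg·h_top.
P_top = 101400 − ½·1030·7.65² − 1030·9.81·0.329 = 68000 Pa.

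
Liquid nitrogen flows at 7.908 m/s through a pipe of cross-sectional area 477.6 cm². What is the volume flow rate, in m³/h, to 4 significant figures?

Q ≈ 1360 m³/h

Q = A·v = 0.04776 m² × 7.908 m/s = 0.3777 m³/s.
Converting: 0.3777 m³/s × 3600 = 1360 m³/h.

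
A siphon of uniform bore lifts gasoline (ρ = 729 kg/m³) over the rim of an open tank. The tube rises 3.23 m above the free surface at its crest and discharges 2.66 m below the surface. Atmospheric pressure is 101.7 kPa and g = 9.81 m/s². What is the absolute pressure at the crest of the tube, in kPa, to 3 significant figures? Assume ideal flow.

59.6 kPa

The outlet speed comes from Torricelli: v = √(2g·2.66) = 7.22 m/s.
The bore is uniform, so the speed at the crest is the same v. Bernoulli surface→crest: P_atm = P_top + ½ρv² + ρg·h_top.
P_top = 101700 − ½·729·7.22² − 729·9.81·3.23 = 59600 Pa.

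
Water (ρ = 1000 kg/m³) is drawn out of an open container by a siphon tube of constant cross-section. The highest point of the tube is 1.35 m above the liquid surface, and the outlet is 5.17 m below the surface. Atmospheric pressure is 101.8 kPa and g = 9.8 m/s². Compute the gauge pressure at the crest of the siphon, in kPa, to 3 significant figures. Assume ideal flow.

P_gauge ≈ -63.9 kPa

The outlet speed comes from Torricelli: v = √(2g·5.17) = 10.1 m/s.
Continuity keeps v the same throughout the tube; from surface to crest, P_atm + 0 = P_top + ½ρv² + ρg·h_top.
P_top = 101800 − ½·1000·10.1² − 1000·9.8·1.35 = 37900 Pa. So P_gauge = P_top − P_atm = -63900 Pa.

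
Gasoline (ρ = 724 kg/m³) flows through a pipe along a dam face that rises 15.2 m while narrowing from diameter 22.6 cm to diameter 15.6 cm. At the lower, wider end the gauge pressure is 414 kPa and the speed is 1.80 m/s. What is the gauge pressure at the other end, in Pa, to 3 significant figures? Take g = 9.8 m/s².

302000 Pa

Mass conservation (A₁v₁ = A₂v₂) gives v₂ = 1.80 × 401/191 = 3.78 m/s.
Energy conservation along the streamline gives P₂ = P₁ − ½ρ(v₂² − v₁²) − ρg(h₂ − h₁).
P₂ = 414000 + ½·724·(1.80² − 3.78²) − 724·9.8·(+15.2) = 414000 + (-3990) − (108000) = 302000 Pa.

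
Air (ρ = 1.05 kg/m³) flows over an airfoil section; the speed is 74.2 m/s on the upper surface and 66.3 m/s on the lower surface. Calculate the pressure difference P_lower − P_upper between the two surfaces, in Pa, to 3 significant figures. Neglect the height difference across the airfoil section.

Bernoulli (same height): P_lower − P_upper = ½ρ(v_upper² − v_lower²).
ΔP = ½·1.05·(74.2² − 66.3²) = 583 Pa.

ΔP ≈ 583 Pa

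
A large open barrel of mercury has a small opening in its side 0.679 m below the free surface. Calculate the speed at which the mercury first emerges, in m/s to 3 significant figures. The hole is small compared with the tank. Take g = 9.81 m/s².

With the surface at rest and both surface and jet at atmospheric pressure, Bernoulli gives ρg h = ½ρv², so v = √(2gh) = √(2·9.81·0.679) = 3.65 m/s.

v ≈ 3.65 m/s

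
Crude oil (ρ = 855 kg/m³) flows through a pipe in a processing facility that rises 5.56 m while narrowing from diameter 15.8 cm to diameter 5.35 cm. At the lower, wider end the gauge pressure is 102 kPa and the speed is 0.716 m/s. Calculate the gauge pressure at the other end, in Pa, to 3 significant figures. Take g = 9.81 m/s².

38900 Pa

The volume flow rate is constant, so v₂ = (A₁/A₂)v₁ = (196/22.5)·0.716 = 6.24 m/s.
Bernoulli: P₁ + ½ρv₁² + ρg h₁ = P₂ + ½ρv₂² + ρg h₂, so P₂ = P₁ + ½ρ(v₁² − v₂²) − ρg(h₂ − h₁).
P₂ = 102000 + ½·855·(0.716² − 6.24²) − 855·9.81·(+5.56) = 102000 + (-16500) − (46600) = 38900 Pa.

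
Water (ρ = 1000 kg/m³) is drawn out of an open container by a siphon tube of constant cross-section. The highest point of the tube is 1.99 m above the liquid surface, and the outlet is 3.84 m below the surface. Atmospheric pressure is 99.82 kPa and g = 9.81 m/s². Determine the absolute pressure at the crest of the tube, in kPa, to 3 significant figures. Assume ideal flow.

From the surface to the outlet (both open to atmosphere, surface at rest): v = √(2g·h_out) = √(2·9.81·3.84) = 8.68 m/s.
With constant cross-section the crest speed equals v; applying Bernoulli from the surface up to the crest, P_top = P_atm − ½ρv² − ρg·h_top.
P_top = 99820 − ½·1000·8.68² − 1000·9.81·1.99 = 42600 Pa.

P_top ≈ 42.6 kPa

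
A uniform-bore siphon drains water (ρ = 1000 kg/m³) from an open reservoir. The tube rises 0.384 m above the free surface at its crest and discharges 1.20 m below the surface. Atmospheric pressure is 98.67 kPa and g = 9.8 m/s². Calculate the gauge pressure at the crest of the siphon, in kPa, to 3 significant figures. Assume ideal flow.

-15.5 kPa

The outlet speed comes from Torricelli: v = √(2g·1.20) = 4.85 m/s.
Continuity keeps v the same throughout the tube; from surface to crest, P_atm + 0 = P_top + ½ρv² + ρg·h_top.
P_top = 98670 − ½·1000·4.85² − 1000·9.8·0.384 = 83100 Pa. So P_gauge = P_top − P_atm = -15500 Pa.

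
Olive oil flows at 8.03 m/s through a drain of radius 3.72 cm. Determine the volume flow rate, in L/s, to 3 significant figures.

Q = A·v = 0.00435 m² × 8.03 m/s = 0.0349 m³/s.
Converting: 0.0349 m³/s × 1000 = 34.9 L/s.

34.9 L/s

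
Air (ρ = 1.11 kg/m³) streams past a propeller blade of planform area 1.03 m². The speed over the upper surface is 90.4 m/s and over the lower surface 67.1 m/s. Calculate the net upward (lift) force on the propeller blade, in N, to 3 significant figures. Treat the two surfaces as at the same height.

From P + ½ρv² = const at equal height, P_low − P_up = ½ρ(v_up² − v_low²).
ΔP = ½·1.11·(90.4² − 67.1²) = 2040 Pa.
Lift = ΔP · A = 2040 × 1.03 = 2100 N.

F ≈ 2100 N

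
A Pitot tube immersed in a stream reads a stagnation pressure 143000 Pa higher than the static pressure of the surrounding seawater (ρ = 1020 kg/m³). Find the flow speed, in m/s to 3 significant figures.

v ≈ 16.7 m/s

At the stagnation point the flow is brought to rest, so Bernoulli gives P_stag − P_static = ½ρv².
v = √(2ΔP/ρ) = √(2·143000/1020) = 16.7 m/s.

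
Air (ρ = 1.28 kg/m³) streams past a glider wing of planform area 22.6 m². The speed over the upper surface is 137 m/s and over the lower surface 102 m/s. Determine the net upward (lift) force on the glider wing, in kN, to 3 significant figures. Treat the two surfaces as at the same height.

With equal heights on the two surfaces, Bernoulli gives P_lower − P_upper = ½ρ(v_upper² − v_lower²).
ΔP = ½·1.28·(137² − 102²) = 5350 Pa.
Lift = ΔP · A = 5350 × 22.6 = 121000 N.

F = 121 kN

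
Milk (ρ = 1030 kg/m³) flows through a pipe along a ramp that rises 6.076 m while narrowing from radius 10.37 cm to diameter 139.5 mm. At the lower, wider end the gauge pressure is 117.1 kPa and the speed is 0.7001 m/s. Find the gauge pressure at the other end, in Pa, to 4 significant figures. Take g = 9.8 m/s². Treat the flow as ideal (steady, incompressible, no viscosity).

Continuity gives A₁v₁ = A₂v₂, so v₂ = (337.8 cm²)/(152.8 cm²) × 0.7001 m/s = 1.547 m/s.
Bernoulli: P₁ + ½ρv₁² + ρg h₁ = P₂ + ½ρv₂² + ρg h₂, so P₂ = P₁ + ½ρ(v₁² − v₂²) − ρg(h₂ − h₁).
P₂ = 117100 + ½·1030·(0.7001² − 1.547²) − 1030·9.8·(+6.076) = 117100 + (-980.9) − (61330) = 54790 Pa.

P₂ = 54790 Pa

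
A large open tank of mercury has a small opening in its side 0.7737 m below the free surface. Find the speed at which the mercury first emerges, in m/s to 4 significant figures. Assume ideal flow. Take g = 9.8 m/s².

The surface is effectively still and both ends are open, so ½v² = gh and v = √(2·9.8·0.7737) = 3.894 m/s.

v ≈ 3.894 m/s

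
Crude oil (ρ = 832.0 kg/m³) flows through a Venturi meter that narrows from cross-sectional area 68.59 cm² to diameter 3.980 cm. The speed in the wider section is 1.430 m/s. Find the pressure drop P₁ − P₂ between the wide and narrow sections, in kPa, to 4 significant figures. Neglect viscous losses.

ΔP ≈ 25.01 kPa

The volume flow rate is constant, so v₂ = (A₁/A₂)v₁ = (68.59/12.44)·1.430 = 7.884 m/s.
Along the horizontal streamline, P + ½ρv² is constant.
P₁ − P₂ = ½·832.0·(7.884² − 1.430²) = ½·832.0·60.11 = 25010 Pa.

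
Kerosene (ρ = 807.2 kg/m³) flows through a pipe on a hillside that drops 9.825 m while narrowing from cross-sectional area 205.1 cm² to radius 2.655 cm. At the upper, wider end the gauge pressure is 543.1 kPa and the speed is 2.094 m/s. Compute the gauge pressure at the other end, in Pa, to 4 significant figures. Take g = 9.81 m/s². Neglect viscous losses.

P₂ ≈ 470900 Pa

By continuity, v₂ = v₁·A₁/A₂ = 2.094·(205.1/22.15) = 19.39 m/s.
Bernoulli: P₁ + ½ρv₁² + ρg h₁ = P₂ + ½ρv₂² + ρg h₂, so P₂ = P₁ + ½ρ(v₁² − v₂²) − ρg(h₂ − h₁).
P₂ = 543100 + ½·807.2·(2.094² − 19.39²) − 807.2·9.81·(−9.825) = 543100 + (-150000) − (-77800) = 470900 Pa.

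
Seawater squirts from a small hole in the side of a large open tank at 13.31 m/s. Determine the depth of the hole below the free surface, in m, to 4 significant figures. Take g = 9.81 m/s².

For a small hole in a large open tank, ½v² = gh, giving h = v²/(2g).
h = 13.31²/(2·9.81) = 177.2/19.62 = 9.029 m.

h ≈ 9.029 m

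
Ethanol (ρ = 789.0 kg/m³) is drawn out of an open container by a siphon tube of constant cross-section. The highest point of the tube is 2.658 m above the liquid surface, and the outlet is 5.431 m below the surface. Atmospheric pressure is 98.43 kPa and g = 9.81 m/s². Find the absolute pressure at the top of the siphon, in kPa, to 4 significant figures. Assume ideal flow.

P_top ≈ 35.82 kPa

The outlet speed comes from Torricelli: v = √(2g·5.431) = 10.32 m/s.
With constant cross-section the crest speed equals v; applying Bernoulli from the surface up to the crest, P_top = P_atm − ½ρv² − ρg·h_top.
P_top = 98430 − ½·789.0·10.32² − 789.0·9.81·2.658 = 35820 Pa.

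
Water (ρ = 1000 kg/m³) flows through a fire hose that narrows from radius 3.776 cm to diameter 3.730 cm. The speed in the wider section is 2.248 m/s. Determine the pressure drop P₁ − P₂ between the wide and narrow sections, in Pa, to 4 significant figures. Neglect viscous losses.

Mass conservation (A₁v₁ = A₂v₂) gives v₂ = 2.248 × 44.79/10.93 = 9.215 m/s.
Bernoulli (h₁ = h₂): P₁ − P₂ = ½ρ(v₂² − v₁²).
P₁ − P₂ = ½·1000·(9.215² − 2.248²) = ½·1000·79.87 = 39930 Pa.

ΔP ≈ 39930 Pa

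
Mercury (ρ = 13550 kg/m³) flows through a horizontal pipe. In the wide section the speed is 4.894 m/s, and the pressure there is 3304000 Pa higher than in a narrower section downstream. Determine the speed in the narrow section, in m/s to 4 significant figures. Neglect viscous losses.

With h₁ = h₂, rearranging Bernoulli gives v₂ = √(v₁² + 2ΔP/ρ).
v₂ = √(4.894² + 2·3304000/13550) = √(23.95 + 487.7) = 22.62 m/s.

22.62 m/s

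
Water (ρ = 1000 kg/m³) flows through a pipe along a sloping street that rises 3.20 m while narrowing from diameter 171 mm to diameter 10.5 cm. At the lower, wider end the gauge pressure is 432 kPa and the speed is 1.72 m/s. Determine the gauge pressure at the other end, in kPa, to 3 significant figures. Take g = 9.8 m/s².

The volume flow rate is constant, so v₂ = (A₁/A₂)v₁ = (230/86.6)·1.72 = 4.56 m/s.
Applying Bernoulli between the two ends and solving for P₂: P₂ = P₁ + ½ρ(v₁² − v₂²) − ρgΔh.
P₂ = 432000 + ½·1000·(1.72² − 4.56²) − 1000·9.8·(+3.20) = 432000 + (-8930) − (31400) = 392000 Pa.

P₂ ≈ 392 kPa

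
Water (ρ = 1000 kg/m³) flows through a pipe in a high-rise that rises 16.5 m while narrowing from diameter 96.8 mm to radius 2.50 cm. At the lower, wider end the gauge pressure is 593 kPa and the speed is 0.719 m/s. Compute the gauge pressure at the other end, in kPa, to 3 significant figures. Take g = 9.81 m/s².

P₂ = 428 kPa

Continuity gives A₁v₁ = A₂v₂, so v₂ = (73.6 cm²)/(19.6 cm²) × 0.719 m/s = 2.69 m/s.
Bernoulli: P₁ + ½ρv₁² + ρg h₁ = P₂ + ½ρv₂² + ρg h₂, so P₂ = P₁ + ½ρ(v₁² − v₂²) − ρg(h₂ − h₁).
P₂ = 593000 + ½·1000·(0.719² − 2.69²) − 1000·9.81·(+16.5) = 593000 + (-3370) − (162000) = 428000 Pa.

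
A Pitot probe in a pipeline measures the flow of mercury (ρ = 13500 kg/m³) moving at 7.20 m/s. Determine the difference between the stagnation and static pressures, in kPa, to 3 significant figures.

ΔP ≈ 350 kPa

At the stagnation point the flow is brought to rest, so Bernoulli gives P_stag − P_static = ½ρv².
ΔP = ½·13500·7.20² = 350000 Pa.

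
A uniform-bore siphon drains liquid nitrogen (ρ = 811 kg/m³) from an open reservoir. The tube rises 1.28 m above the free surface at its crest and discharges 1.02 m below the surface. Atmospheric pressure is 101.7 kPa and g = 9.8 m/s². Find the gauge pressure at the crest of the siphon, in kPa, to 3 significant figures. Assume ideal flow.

-18.3 kPa

From the surface to the outlet (both open to atmosphere, surface at rest): v = √(2g·h_out) = √(2·9.8·1.02) = 4.47 m/s.
The bore is uniform, so the speed at the crest is the same v. Bernoulli surface→crest: P_atm = P_top + ½ρv² + ρg·h_top.
P_top = 101700 − ½·811·4.47² − 811·9.8·1.28 = 83400 Pa. So P_gauge = P_top − P_atm = -18300 Pa.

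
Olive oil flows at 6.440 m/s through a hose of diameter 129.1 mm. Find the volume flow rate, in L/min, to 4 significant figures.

Q = A·v = 0.01309 m² × 6.440 m/s = 0.08430 m³/s.
Converting: 0.08430 m³/s × 60000 = 5058 L/min.

Q ≈ 5058 L/min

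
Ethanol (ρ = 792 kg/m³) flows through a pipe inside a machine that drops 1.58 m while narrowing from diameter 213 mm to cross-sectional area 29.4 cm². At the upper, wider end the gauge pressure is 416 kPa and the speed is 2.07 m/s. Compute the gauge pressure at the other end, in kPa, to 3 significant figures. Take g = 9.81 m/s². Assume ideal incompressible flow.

By continuity, v₂ = v₁·A₁/A₂ = 2.07·(356/29.4) = 25.1 m/s.
Bernoulli: P₁ + ½ρv₁² + ρg h₁ = P₂ + ½ρv₂² + ρg h₂, so P₂ = P₁ + ½ρ(v₁² − v₂²) − ρg(h₂ − h₁).
P₂ = 416000 + ½·792·(2.07² − 25.1²) − 792·9.81·(−1.58) = 416000 + (-248000) − (-12300) = 181000 Pa.

P₂ ≈ 181 kPa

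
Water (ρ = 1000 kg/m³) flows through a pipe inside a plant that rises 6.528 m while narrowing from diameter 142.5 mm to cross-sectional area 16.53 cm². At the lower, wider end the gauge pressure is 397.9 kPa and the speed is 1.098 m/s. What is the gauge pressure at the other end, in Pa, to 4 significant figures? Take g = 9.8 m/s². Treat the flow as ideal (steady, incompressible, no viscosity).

The volume flow rate is constant, so v₂ = (A₁/A₂)v₁ = (159.5/16.53)·1.098 = 10.59 m/s.
Bernoulli: P₁ + ½ρv₁² + ρg h₁ = P₂ + ½ρv₂² + ρg h₂, so P₂ = P₁ + ½ρ(v₁² − v₂²) − ρg(h₂ − h₁).
P₂ = 397900 + ½·1000·(1.098² − 10.59²) − 1000·9.8·(+6.528) = 397900 + (-55510) − (63970) = 278400 Pa.

P₂ ≈ 278400 Pa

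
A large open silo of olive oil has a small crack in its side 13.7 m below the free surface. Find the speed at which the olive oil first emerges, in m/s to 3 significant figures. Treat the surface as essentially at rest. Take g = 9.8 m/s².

v ≈ 16.4 m/s

With the surface at rest and both surface and jet at atmospheric pressure, Bernoulli gives ρg h = ½ρv², so v = √(2gh) = √(2·9.8·13.7) = 16.4 m/s.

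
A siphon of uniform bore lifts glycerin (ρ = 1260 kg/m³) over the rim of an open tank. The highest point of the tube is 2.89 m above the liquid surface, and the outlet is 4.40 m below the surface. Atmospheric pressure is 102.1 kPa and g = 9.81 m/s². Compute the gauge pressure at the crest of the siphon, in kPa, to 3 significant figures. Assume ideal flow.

P_gauge ≈ -90.1 kPa

The outlet speed comes from Torricelli: v = √(2g·4.40) = 9.29 m/s.
Continuity keeps v the same throughout the tube; from surface to crest, P_atm + 0 = P_top + ½ρv² + ρg·h_top.
P_top = 102100 − ½·1260·9.29² − 1260·9.81·2.89 = 12000 Pa. So P_gauge = P_top − P_atm = -90100 Pa.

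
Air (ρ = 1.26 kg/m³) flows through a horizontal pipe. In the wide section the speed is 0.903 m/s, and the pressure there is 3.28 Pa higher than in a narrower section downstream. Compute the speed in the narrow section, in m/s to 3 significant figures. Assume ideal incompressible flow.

Horizontal Bernoulli: P₁ + ½ρv₁² = P₂ + ½ρv₂², so v₂² = v₁² + 2(P₁ − P₂)/ρ.
v₂ = √(0.903² + 2·3.28/1.26) = √(0.815 + 5.21) = 2.45 m/s.

2.45 m/s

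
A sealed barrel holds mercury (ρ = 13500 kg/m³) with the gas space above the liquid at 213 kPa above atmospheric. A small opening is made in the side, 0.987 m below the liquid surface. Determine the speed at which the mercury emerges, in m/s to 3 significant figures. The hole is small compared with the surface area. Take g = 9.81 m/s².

v = 7.14 m/s

Take point 1 at the surface (v₁ ≈ 0) and point 2 at the hole (at atmospheric pressure). Bernoulli: P₁ + ρg h = P_atm + ½ρv₂².
With P₁ − P_atm = 213000 Pa, v₂ = √(2gh + 2ΔP/ρ) = √(2·9.81·0.987 + 2·213000/13500) = 7.14 m/s.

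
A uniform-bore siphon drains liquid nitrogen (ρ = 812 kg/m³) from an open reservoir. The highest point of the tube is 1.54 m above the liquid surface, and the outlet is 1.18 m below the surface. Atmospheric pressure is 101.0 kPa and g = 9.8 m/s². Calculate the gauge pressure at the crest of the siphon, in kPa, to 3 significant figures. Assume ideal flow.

P_gauge ≈ -21.6 kPa

The outlet speed comes from Torricelli: v = √(2g·1.18) = 4.81 m/s.
Continuity keeps v the same throughout the tube; from surface to crest, P_atm + 0 = P_top + ½ρv² + ρg·h_top.
P_top = 101000 − ½·812·4.81² − 812·9.8·1.54 = 79400 Pa. So P_gauge = P_top − P_atm = -21600 Pa.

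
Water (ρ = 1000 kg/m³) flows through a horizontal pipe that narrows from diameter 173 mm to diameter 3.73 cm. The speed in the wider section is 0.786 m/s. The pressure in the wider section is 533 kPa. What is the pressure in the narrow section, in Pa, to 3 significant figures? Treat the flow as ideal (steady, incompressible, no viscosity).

The volume flow rate is constant, so v₂ = (A₁/A₂)v₁ = (235/10.9)·0.786 = 16.9 m/s.
The pipe is horizontal, so Bernoulli reduces to P₁ + ½ρv₁² = P₂ + ½ρv₂².
P₂ = P₁ − ½ρ(v₂² − v₁²) = 533000 − ½·1000·(16.9² − 0.786²) = 533000 − 143000 = 390000 Pa.

P₂ ≈ 390000 Pa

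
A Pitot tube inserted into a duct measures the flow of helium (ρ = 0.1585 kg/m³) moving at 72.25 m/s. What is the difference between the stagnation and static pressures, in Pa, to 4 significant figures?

ΔP ≈ 413.7 Pa

Bernoulli between the free stream and the stagnation point: ½ρv² = P_stag − P_static.
ΔP = ½·0.1585·72.25² = 413.7 Pa.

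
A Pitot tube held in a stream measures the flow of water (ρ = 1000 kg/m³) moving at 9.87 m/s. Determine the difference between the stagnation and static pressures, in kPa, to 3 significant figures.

ΔP = 48.7 kPa

At the stagnation point the flow is brought to rest, so Bernoulli gives P_stag − P_static = ½ρv².
ΔP = ½·1000·9.87² = 48700 Pa.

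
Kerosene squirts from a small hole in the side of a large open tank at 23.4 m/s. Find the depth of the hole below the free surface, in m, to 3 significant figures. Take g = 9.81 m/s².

Inverting v = √(2gh) gives h = v² / 2g.
h = 23.4²/(2·9.81) = 548/19.62 = 27.9 m.

27.9 m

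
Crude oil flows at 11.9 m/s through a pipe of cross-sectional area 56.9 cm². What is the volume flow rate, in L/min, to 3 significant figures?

Q ≈ 4060 L/min

Q = A·v = 0.00569 m² × 11.9 m/s = 0.0677 m³/s.
Converting: 0.0677 m³/s × 60000 = 4060 L/min.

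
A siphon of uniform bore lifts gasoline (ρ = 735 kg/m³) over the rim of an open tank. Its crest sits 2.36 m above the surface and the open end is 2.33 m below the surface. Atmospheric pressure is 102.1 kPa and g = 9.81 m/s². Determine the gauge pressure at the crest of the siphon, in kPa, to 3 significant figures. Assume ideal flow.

Bernoulli surface→outlet gives ½v² = g·h_out, so v = √(2·9.81·2.33) = 6.76 m/s.
Continuity keeps v the same throughout the tube; from surface to crest, P_atm + 0 = P_top + ½ρv² + ρg·h_top.
P_top = 102100 − ½·735·6.76² − 735·9.81·2.36 = 68300 Pa. So P_gauge = P_top − P_atm = -33800 Pa.

P_gauge = -33.8 kPa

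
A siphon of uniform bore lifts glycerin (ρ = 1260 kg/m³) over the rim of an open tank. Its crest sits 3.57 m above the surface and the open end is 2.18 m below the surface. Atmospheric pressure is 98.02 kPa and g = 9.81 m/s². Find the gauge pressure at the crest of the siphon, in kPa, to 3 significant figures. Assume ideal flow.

P_gauge = -71.1 kPa

Bernoulli surface→outlet gives ½v² = g·h_out, so v = √(2·9.81·2.18) = 6.54 m/s.
Continuity keeps v the same throughout the tube; from surface to crest, P_atm + 0 = P_top + ½ρv² + ρg·h_top.
P_top = 98020 − ½·1260·6.54² − 1260·9.81·3.57 = 26900 Pa. So P_gauge = P_top − P_atm = -71100 Pa.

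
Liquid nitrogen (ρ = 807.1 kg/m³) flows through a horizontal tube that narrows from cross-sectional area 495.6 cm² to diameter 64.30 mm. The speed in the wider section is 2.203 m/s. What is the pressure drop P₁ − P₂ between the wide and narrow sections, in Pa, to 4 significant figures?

ΔP ≈ 454300 Pa

Continuity gives A₁v₁ = A₂v₂, so v₂ = (495.6 cm²)/(32.47 cm²) × 2.203 m/s = 33.62 m/s.
Along the horizontal streamline, P + ½ρv² is constant.
P₁ − P₂ = ½·807.1·(33.62² − 2.203²) = ½·807.1·1126 = 454300 Pa.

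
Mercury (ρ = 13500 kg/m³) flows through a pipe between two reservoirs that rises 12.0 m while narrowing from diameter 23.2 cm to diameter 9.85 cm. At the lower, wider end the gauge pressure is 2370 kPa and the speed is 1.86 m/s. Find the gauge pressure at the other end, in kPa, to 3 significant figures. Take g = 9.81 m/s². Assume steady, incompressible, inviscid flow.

Mass conservation (A₁v₁ = A₂v₂) gives v₂ = 1.86 × 423/76.2 = 10.3 m/s.
Bernoulli: P₁ + ½ρv₁² + ρg h₁ = P₂ + ½ρv₂² + ρg h₂, so P₂ = P₁ + ½ρ(v₁² − v₂²) − ρg(h₂ − h₁).
P₂ = 2370000 + ½·13500·(1.86² − 10.3²) − 13500·9.81·(+12.0) = 2370000 + (-695000) − (1590000) = 85500 Pa.

P₂ = 85.5 kPa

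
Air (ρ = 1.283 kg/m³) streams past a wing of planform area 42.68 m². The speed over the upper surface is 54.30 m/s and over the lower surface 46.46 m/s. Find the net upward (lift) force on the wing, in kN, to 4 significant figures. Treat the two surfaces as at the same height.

From P + ½ρv² = const at equal height, P_low − P_up = ½ρ(v_up² − v_low²).
ΔP = ½·1.283·(54.30² − 46.46²) = 506.8 Pa.
Lift = ΔP · A = 506.8 × 42.68 = 21630 N.

F = 21.63 kN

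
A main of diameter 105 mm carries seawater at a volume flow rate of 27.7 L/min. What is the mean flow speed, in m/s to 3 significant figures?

Q = 27.7 L/min = 0.000462 m³/s.
v = Q/A = 0.000462 / 0.00866 = 0.0533 m/s.

0.0533 m/s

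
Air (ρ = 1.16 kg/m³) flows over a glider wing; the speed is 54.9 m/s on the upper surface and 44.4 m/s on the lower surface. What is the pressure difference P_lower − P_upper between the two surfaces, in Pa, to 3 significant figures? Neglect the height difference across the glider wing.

ΔP = 605 Pa

The pressure is lower where the speed is higher: ΔP = ½ρ(v_up² − v_low²).
ΔP = ½·1.16·(54.9² − 44.4²) = 605 Pa.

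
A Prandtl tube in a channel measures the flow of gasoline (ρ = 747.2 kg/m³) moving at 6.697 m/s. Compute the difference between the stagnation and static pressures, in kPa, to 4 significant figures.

ΔP ≈ 16.76 kPa

At the stagnation point the flow is brought to rest, so Bernoulli gives P_stag − P_static = ½ρv².
ΔP = ½·747.2·6.697² = 16760 Pa.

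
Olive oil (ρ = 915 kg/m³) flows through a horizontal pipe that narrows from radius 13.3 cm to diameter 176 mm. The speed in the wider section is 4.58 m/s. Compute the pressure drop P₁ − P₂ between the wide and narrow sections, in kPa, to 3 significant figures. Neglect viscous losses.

ΔP ≈ 40.5 kPa

Continuity gives A₁v₁ = A₂v₂, so v₂ = (556 cm²)/(243 cm²) × 4.58 m/s = 10.5 m/s.
Along the horizontal streamline, P + ½ρv² is constant.
P₁ − P₂ = ½·915·(10.5² − 4.58²) = ½·915·88.5 = 40500 Pa.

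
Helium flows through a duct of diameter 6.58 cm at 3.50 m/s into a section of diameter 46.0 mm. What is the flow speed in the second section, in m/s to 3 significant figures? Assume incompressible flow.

The volume flow rate is constant, so v₂ = (A₁/A₂)v₁ = (34.0/16.6)·3.50 = 7.16 m/s.

v₂ ≈ 7.16 m/s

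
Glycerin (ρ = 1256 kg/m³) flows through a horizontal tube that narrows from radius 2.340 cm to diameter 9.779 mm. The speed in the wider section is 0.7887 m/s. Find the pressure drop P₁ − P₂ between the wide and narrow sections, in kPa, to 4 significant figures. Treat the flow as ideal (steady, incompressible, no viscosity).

204.5 kPa

Mass conservation (A₁v₁ = A₂v₂) gives v₂ = 0.7887 × 17.20/0.7511 = 18.06 m/s.
The pipe is horizontal, so Bernoulli reduces to P₁ + ½ρv₁² = P₂ + ½ρv₂².
P₁ − P₂ = ½·1256·(18.06² − 0.7887²) = ½·1256·325.7 = 204500 Pa.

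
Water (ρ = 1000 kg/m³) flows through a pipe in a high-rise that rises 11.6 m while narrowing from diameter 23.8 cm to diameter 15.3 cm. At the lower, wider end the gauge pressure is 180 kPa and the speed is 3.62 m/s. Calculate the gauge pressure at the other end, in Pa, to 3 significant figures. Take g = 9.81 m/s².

By continuity, v₂ = v₁·A₁/A₂ = 3.62·(445/184) = 8.76 m/s.
Bernoulli: P₁ + ½ρv₁² + ρg h₁ = P₂ + ½ρv₂² + ρg h₂, so P₂ = P₁ + ½ρ(v₁² − v₂²) − ρg(h₂ − h₁).
P₂ = 180000 + ½·1000·(3.62² − 8.76²) − 1000·9.81·(+11.6) = 180000 + (-31800) − (114000) = 34400 Pa.

34400 Pa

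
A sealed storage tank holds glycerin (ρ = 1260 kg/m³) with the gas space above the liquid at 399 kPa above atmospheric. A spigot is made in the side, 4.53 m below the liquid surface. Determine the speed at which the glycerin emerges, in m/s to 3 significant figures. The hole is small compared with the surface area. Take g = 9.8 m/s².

26.9 m/s

Take point 1 at the surface (v₁ ≈ 0) and point 2 at the hole (at atmospheric pressure). Bernoulli: P₁ + ρg h = P_atm + ½ρv₂².
With P₁ − P_atm = 399000 Pa, v₂ = √(2gh + 2ΔP/ρ) = √(2·9.8·4.53 + 2·399000/1260) = 26.9 m/s.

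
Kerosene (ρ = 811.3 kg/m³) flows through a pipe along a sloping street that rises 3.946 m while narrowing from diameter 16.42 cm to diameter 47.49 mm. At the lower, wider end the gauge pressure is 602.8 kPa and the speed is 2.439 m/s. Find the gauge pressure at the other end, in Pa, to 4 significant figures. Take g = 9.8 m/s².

By continuity, v₂ = v₁·A₁/A₂ = 2.439·(211.8/17.71) = 29.16 m/s.
Energy conservation along the streamline gives P₂ = P₁ − ½ρ(v₂² − v₁²) − ρg(h₂ − h₁).
P₂ = 602800 + ½·811.3·(2.439² − 29.16²) − 811.3·9.8·(+3.946) = 602800 + (-342500) − (31370) = 229000 Pa.

P₂ = 229000 Pa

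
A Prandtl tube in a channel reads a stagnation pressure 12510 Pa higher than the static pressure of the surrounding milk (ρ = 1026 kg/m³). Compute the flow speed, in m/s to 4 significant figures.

At the stagnation point the flow is brought to rest, so Bernoulli gives P_stag − P_static = ½ρv².
v = √(2ΔP/ρ) = √(2·12510/1026) = 4.938 m/s.

v ≈ 4.938 m/s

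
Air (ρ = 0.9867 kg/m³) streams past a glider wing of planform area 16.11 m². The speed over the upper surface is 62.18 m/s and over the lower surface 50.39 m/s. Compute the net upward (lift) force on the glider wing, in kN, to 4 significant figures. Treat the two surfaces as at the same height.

10.55 kN

With equal heights on the two surfaces, Bernoulli gives P_lower − P_upper = ½ρ(v_upper² − v_lower²).
ΔP = ½·0.9867·(62.18² − 50.39²) = 654.8 Pa.
Lift = ΔP · A = 654.8 × 16.11 = 10550 N.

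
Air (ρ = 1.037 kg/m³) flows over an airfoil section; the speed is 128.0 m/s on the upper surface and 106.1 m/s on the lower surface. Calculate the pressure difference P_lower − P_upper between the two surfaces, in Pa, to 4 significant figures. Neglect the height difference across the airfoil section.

ΔP = 2658 Pa

With negligible Δh, P + ½ρv² is constant, so P_low − P_up = ½ρ(v_up² − v_low²).
ΔP = ½·1.037·(128.0² − 106.1²) = 2658 Pa.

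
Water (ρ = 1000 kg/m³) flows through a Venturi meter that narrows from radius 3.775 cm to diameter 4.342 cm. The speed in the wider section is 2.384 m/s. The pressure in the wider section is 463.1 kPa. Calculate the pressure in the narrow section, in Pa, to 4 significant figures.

Mass conservation (A₁v₁ = A₂v₂) gives v₂ = 2.384 × 44.77/14.81 = 7.208 m/s.
With no height change, Bernoulli's equation is P₁ + ½ρv₁² = P₂ + ½ρv₂².
P₂ = P₁ − ½ρ(v₂² − v₁²) = 463100 − ½·1000·(7.208² − 2.384²) = 463100 − 23140 = 440000 Pa.

P₂ = 440000 Pa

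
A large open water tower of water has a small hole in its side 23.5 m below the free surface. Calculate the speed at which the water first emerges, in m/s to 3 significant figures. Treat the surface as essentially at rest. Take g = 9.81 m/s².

Torricelli's result v = √(2gh) gives v = √(2·9.81·23.5) = 21.5 m/s.

21.5 m/s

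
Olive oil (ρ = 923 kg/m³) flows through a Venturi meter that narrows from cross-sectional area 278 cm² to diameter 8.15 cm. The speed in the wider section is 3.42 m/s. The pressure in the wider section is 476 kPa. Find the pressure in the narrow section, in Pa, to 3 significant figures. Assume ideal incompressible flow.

328000 Pa

Continuity gives A₁v₁ = A₂v₂, so v₂ = (278 cm²)/(52.2 cm²) × 3.42 m/s = 18.2 m/s.
Bernoulli (h₁ = h₂): P₁ − P₂ = ½ρ(v₂² − v₁²).
P₂ = P₁ − ½ρ(v₂² − v₁²) = 476000 − ½·923·(18.2² − 3.42²) = 476000 − 148000 = 328000 Pa.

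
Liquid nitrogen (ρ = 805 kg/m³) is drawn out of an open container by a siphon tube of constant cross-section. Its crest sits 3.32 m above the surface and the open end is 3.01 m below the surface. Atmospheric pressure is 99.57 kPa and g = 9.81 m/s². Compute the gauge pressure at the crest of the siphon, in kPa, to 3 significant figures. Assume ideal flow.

Bernoulli surface→outlet gives ½v² = g·h_out, so v = √(2·9.81·3.01) = 7.68 m/s.
With constant cross-section the crest speed equals v; applying Bernoulli from the surface up to the crest, P_top = P_atm − ½ρv² − ρg·h_top.
P_top = 99570 − ½·805·7.68² − 805·9.81·3.32 = 49600 Pa. So P_gauge = P_top − P_atm = -50000 Pa.

-50.0 kPa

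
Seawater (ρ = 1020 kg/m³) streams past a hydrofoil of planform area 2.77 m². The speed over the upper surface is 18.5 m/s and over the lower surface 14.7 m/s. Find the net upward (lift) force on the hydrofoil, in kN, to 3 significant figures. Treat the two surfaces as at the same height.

F ≈ 178 kN

From P + ½ρv² = const at equal height, P_low − P_up = ½ρ(v_up² − v_low²).
ΔP = ½·1020·(18.5² − 14.7²) = 64300 Pa.
Lift = ΔP · A = 64300 × 2.77 = 178000 N.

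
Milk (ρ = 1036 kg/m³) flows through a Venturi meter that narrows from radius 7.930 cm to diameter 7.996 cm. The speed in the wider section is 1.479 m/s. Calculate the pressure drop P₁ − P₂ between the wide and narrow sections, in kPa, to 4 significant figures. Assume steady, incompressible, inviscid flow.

ΔP ≈ 16.41 kPa

Mass conservation (A₁v₁ = A₂v₂) gives v₂ = 1.479 × 197.6/50.22 = 5.819 m/s.
Along the horizontal streamline, P + ½ρv² is constant.
P₁ − P₂ = ½·1036·(5.819² − 1.479²) = ½·1036·31.67 = 16410 Pa.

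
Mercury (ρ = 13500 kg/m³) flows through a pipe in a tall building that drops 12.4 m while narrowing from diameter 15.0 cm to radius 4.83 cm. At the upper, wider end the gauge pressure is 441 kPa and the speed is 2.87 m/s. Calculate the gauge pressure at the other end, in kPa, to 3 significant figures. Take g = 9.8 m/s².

The volume flow rate is constant, so v₂ = (A₁/A₂)v₁ = (177/73.3)·2.87 = 6.92 m/s.
Bernoulli: P₁ + ½ρv₁² + ρg h₁ = P₂ + ½ρv₂² + ρg h₂, so P₂ = P₁ + ½ρ(v₁² − v₂²) − ρg(h₂ − h₁).
P₂ = 441000 + ½·13500·(2.87² − 6.92²) − 13500·9.8·(−12.4) = 441000 + (-268000) − (-1640000) = 1810000 Pa.

P₂ ≈ 1810 kPa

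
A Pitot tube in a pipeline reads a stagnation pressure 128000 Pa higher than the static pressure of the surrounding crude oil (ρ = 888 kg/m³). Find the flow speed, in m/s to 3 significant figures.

Bernoulli between the free stream and the stagnation point: ½ρv² = P_stag − P_static.
v = √(2ΔP/ρ) = √(2·128000/888) = 17.0 m/s.

v = 17.0 m/s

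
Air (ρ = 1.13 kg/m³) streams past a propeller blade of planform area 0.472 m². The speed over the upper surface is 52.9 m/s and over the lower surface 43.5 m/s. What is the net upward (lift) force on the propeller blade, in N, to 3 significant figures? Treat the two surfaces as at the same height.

242 N

The faster flow above has the lower pressure; Bernoulli (same height) gives ΔP = ½ρ(v_up² − v_low²).
ΔP = ½·1.13·(52.9² − 43.5²) = 512 Pa.
Lift = ΔP · A = 512 × 0.472 = 242 N.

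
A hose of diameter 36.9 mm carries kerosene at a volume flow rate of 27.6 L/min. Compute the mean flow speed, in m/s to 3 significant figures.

0.430 m/s

Q = 27.6 L/min = 0.000460 m³/s.
v = Q/A = 0.000460 / 0.00107 = 0.430 m/s.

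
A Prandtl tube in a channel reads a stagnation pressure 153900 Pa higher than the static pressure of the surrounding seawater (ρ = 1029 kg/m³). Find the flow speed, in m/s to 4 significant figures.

The dynamic pressure equals the rise in static pressure at the stagnation point: ΔP = ½ρv².
v = √(2ΔP/ρ) = √(2·153900/1029) = 17.30 m/s.

v ≈ 17.30 m/s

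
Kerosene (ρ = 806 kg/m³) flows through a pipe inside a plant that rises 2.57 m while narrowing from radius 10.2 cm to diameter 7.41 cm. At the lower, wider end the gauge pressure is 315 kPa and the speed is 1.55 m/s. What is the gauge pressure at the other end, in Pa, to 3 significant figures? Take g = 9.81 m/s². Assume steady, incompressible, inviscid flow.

P₂ = 240000 Pa

Continuity gives A₁v₁ = A₂v₂, so v₂ = (327 cm²)/(43.1 cm²) × 1.55 m/s = 11.7 m/s.
Energy conservation along the streamline gives P₂ = P₁ − ½ρ(v₂² − v₁²) − ρg(h₂ − h₁).
P₂ = 315000 + ½·806·(1.55² − 11.7²) − 806·9.81·(+2.57) = 315000 + (-54600) − (20300) = 240000 Pa.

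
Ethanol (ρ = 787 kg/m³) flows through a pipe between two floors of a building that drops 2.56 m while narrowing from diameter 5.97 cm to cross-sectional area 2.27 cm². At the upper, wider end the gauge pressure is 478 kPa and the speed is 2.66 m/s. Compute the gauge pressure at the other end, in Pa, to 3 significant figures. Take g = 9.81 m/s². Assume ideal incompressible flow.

P₂ ≈ 77200 Pa

Continuity gives A₁v₁ = A₂v₂, so v₂ = (28.0 cm²)/(2.27 cm²) × 2.66 m/s = 32.8 m/s.
Bernoulli: P₁ + ½ρv₁² + ρg h₁ = P₂ + ½ρv₂² + ρg h₂, so P₂ = P₁ + ½ρ(v₁² − v₂²) − ρg(h₂ − h₁).
P₂ = 478000 + ½·787·(2.66² − 32.8²) − 787·9.81·(−2.56) = 478000 + (-421000) − (-19800) = 77200 Pa.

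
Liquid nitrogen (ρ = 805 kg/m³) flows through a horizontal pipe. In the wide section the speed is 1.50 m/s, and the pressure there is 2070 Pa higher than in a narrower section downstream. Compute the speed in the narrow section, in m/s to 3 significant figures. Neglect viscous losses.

v₂ ≈ 2.72 m/s

Along the level pipe P + ½ρv² is conserved, hence v₂² = v₁² + 2(P₁ − P₂)/ρ.
v₂ = √(1.50² + 2·2070/805) = √(2.25 + 5.14) = 2.72 m/s.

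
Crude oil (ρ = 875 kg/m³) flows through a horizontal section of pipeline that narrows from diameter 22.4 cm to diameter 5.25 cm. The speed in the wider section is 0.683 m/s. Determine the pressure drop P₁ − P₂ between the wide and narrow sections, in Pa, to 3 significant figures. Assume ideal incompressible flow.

ΔP ≈ 67400 Pa

Mass conservation (A₁v₁ = A₂v₂) gives v₂ = 0.683 × 394/21.6 = 12.4 m/s.
Bernoulli (h₁ = h₂): P₁ − P₂ = ½ρ(v₂² − v₁²).
P₁ − P₂ = ½·875·(12.4² − 0.683²) = ½·875·154 = 67400 Pa.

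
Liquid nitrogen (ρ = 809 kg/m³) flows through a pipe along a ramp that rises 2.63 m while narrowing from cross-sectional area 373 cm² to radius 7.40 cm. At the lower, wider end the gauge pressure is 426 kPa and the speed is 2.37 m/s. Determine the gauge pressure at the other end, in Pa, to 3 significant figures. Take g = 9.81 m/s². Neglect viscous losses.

By continuity, v₂ = v₁·A₁/A₂ = 2.37·(373/172) = 5.14 m/s.
Bernoulli: P₁ + ½ρv₁² + ρg h₁ = P₂ + ½ρv₂² + ρg h₂, so P₂ = P₁ + ½ρ(v₁² − v₂²) − ρg(h₂ − h₁).
P₂ = 426000 + ½·809·(2.37² − 5.14²) − 809·9.81·(+2.63) = 426000 + (-8410) − (20900) = 397000 Pa.

397000 Pa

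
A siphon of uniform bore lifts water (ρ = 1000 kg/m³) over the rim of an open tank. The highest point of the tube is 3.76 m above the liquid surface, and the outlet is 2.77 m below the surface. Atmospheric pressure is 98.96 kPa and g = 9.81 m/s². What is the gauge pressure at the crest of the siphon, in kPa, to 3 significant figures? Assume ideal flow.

P_gauge ≈ -64.1 kPa

From the surface to the outlet (both open to atmosphere, surface at rest): v = √(2g·h_out) = √(2·9.81·2.77) = 7.37 m/s.
Continuity keeps v the same throughout the tube; from surface to crest, P_atm + 0 = P_top + ½ρv² + ρg·h_top.
P_top = 98960 − ½·1000·7.37² − 1000·9.81·3.76 = 34900 Pa. So P_gauge = P_top − P_atm = -64100 Pa.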